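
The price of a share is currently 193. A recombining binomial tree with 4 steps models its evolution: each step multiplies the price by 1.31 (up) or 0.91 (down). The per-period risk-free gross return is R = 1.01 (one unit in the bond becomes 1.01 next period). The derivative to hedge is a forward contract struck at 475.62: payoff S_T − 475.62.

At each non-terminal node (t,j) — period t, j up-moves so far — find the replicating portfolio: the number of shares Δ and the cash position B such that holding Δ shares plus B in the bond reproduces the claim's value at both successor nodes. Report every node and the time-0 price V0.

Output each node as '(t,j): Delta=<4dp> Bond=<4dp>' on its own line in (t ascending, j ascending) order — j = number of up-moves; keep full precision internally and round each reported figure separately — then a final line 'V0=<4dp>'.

No-arbitrage ⇒ martingale measure with p* = (R−d)/(u−d) = 0.2500.
Payoff layer (t=4): V(4,0)=-343.2703, V(4,1)=-285.0946, V(4,2)=-201.3472, V(4,3)=-80.7878, V(4,4)=92.7648
(3,0): S=145.4392. Δ = (V_up−V_dn)/(S_up−S_dn) = (-285.0946−-343.2703)/(190.5254−132.3497) = 1.0000. V = [p*·-285.0946 + (1−p*)·-343.2703]/1.01 = -325.4717. B = V − Δ·S = -470.9109.
(3,1): S=209.3685. Δ = (V_up−V_dn)/(S_up−S_dn) = (-201.3472−-285.0946)/(274.2728−190.5254) = 1.0000. V = [p*·-201.3472 + (1−p*)·-285.0946]/1.01 = -261.5424. B = V − Δ·S = -470.9109.
(3,2): S=301.3986. Δ = (V_up−V_dn)/(S_up−S_dn) = (-80.7878−-201.3472)/(394.8322−274.2728) = 1.0000. V = [p*·-80.7878 + (1−p*)·-201.3472]/1.01 = -169.5122. B = V − Δ·S = -470.9109.
(3,3): S=433.8816. Δ = (V_up−V_dn)/(S_up−S_dn) = (92.7648−-80.7878)/(568.3848−394.8322) = 1.0000. V = [p*·92.7648 + (1−p*)·-80.7878]/1.01 = -37.0293. B = V − Δ·S = -470.9109.
(2,0): S=159.8233. Δ = (V_up−V_dn)/(S_up−S_dn) = (-261.5424−-325.4717)/(209.3685−145.4392) = 1.0000. V = [p*·-261.5424 + (1−p*)·-325.4717]/1.01 = -306.4251. B = V − Δ·S = -466.2484.
(2,1): S=230.0753. Δ = (V_up−V_dn)/(S_up−S_dn) = (-169.5122−-261.5424)/(301.3986−209.3685) = 1.0000. V = [p*·-169.5122 + (1−p*)·-261.5424]/1.01 = -236.1731. B = V − Δ·S = -466.2484.
(2,2): S=331.2073. Δ = (V_up−V_dn)/(S_up−S_dn) = (-37.0293−-169.5122)/(433.8816−301.3986) = 1.0000. V = [p*·-37.0293 + (1−p*)·-169.5122]/1.01 = -135.0411. B = V − Δ·S = -466.2484.
(1,0): S=175.6300. Δ = (V_up−V_dn)/(S_up−S_dn) = (-236.1731−-306.4251)/(230.0753−159.8233) = 1.0000. V = [p*·-236.1731 + (1−p*)·-306.4251]/1.01 = -286.0021. B = V − Δ·S = -461.6321.
(1,1): S=252.8300. Δ = (V_up−V_dn)/(S_up−S_dn) = (-135.0411−-236.1731)/(331.2073−230.0753) = 1.0000. V = [p*·-135.0411 + (1−p*)·-236.1731]/1.01 = -208.8021. B = V − Δ·S = -461.6321.
(0,0): S=193.0000. Δ = (V_up−V_dn)/(S_up−S_dn) = (-208.8021−-286.0021)/(252.8300−175.6300) = 1.0000. V = [p*·-208.8021 + (1−p*)·-286.0021]/1.01 = -264.0615. B = V − Δ·S = -457.0615.
Each (Δ,B) replicates both successor values, so the strategy is self-financing and V0 is arbitrage-free.

(0,0): Delta=1.0000 Bond=-457.0615
(1,0): Delta=1.0000 Bond=-461.6321
(1,1): Delta=1.0000 Bond=-461.6321
(2,0): Delta=1.0000 Bond=-466.2484
(2,1): Delta=1.0000 Bond=-466.2484
(2,2): Delta=1.0000 Bond=-466.2484
(3,0): Delta=1.0000 Bond=-470.9109
(3,1): Delta=1.0000 Bond=-470.9109
(3,2): Delta=1.0000 Bond=-470.9109
(3,3): Delta=1.0000 Bond=-470.9109
V0=-264.0615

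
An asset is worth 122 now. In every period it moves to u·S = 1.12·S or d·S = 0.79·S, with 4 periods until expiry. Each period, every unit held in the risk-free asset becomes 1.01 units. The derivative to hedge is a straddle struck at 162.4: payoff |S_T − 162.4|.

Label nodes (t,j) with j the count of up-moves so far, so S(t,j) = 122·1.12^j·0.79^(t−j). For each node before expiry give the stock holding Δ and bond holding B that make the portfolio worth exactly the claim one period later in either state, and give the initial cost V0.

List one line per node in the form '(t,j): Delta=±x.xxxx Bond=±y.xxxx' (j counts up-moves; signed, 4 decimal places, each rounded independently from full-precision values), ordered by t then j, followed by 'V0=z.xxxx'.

Under the risk-neutral measure, an up-move has probability p* = (R−d)/(u−d) = 0.6667 and values discount at R = 1.01.
Terminal values V(4,·): V(4,0)=114.8809, V(4,1)=95.0312, V(4,2)=66.8897, V(4,3)=26.9930, V(4,4)=29.5694
Node (3,0) S=60.1508: V=(p*·95.0312+(1−p*)·114.8809)/1.01=100.6413; Δ=(95.0312−114.8809)/(67.3688−47.5191)=-1.0000; B=V−Δ·S=160.7921
Node (3,1) S=85.2770: V=(p*·66.8897+(1−p*)·95.0312)/1.01=75.5151; Δ=(66.8897−95.0312)/(95.5103−67.3688)=-1.0000; B=V−Δ·S=160.7921
Node (3,2) S=120.8991: V=(p*·26.9930+(1−p*)·66.8897)/1.01=39.8930; Δ=(26.9930−66.8897)/(135.4070−95.5103)=-1.0000; B=V−Δ·S=160.7921
Node (3,3) S=171.4012: V=(p*·29.5694+(1−p*)·26.9930)/1.01=28.4263; Δ=(29.5694−26.9930)/(191.9694−135.4070)=0.0455; B=V−Δ·S=20.6193
Node (2,0) S=76.1402: V=(p*·75.5151+(1−p*)·100.6413)/1.01=83.0599; Δ=(75.5151−100.6413)/(85.2770−60.1508)=-1.0000; B=V−Δ·S=159.2001
Node (2,1) S=107.9456: V=(p*·39.8930+(1−p*)·75.5151)/1.01=51.2545; Δ=(39.8930−75.5151)/(120.8991−85.2770)=-1.0000; B=V−Δ·S=159.2001
Node (2,2) S=153.0368: V=(p*·28.4263+(1−p*)·39.8930)/1.01=31.9293; Δ=(28.4263−39.8930)/(171.4012−120.8991)=-0.2271; B=V−Δ·S=66.6768
Node (1,0) S=96.3800: V=(p*·51.2545+(1−p*)·83.0599)/1.01=61.2438; Δ=(51.2545−83.0599)/(107.9456−76.1402)=-1.0000; B=V−Δ·S=157.6238
Node (1,1) S=136.6400: V=(p*·31.9293+(1−p*)·51.2545)/1.01=37.9911; Δ=(31.9293−51.2545)/(153.0368−107.9456)=-0.4286; B=V−Δ·S=96.5524
Node (0,0) S=122.0000: V=(p*·37.9911+(1−p*)·61.2438)/1.01=45.2891; Δ=(37.9911−61.2438)/(136.6400−96.3800)=-0.5776; B=V−Δ·S=115.7520
Root portfolio cost Δ·122+B reproduces V0=45.2891.

(0,0): Delta=-0.5776 Bond=115.7520
(1,0): Delta=-1.0000 Bond=157.6238
(1,1): Delta=-0.4286 Bond=96.5524
(2,0): Delta=-1.0000 Bond=159.2001
(2,1): Delta=-1.0000 Bond=159.2001
(2,2): Delta=-0.2271 Bond=66.6768
(3,0): Delta=-1.0000 Bond=160.7921
(3,1): Delta=-1.0000 Bond=160.7921
(3,2): Delta=-1.0000 Bond=160.7921
(3,3): Delta=0.0455 Bond=20.6193
V0=45.2891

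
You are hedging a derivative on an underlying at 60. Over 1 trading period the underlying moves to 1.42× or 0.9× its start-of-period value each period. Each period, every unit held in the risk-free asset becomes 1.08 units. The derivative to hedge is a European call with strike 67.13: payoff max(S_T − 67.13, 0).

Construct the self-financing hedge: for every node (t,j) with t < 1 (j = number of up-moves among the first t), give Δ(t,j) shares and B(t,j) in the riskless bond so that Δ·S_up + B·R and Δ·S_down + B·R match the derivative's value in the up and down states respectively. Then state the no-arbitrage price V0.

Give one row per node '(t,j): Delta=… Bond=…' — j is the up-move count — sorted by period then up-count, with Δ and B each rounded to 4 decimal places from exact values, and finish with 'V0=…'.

(0,0): Delta=0.5792 Bond=-28.9583
V0=5.7917

Since d<R<u, set p* = (R−d)/(u−d) = 0.3462; price each node as the discounted p*-expectation of its children.
Payoff layer (t=1): V(1,0)=0.0000, V(1,1)=18.0700
(0,0): S=60.0000. Δ = (V_up−V_dn)/(S_up−S_dn) = (18.0700−0.0000)/(85.2000−54.0000) = 0.5792. V = [p*·18.0700 + (1−p*)·0.0000]/1.08 = 5.7917. B = V − Δ·S = -28.9583.
Check: Δ(0,0)·S0 + B(0,0) = 5.7917 = V0.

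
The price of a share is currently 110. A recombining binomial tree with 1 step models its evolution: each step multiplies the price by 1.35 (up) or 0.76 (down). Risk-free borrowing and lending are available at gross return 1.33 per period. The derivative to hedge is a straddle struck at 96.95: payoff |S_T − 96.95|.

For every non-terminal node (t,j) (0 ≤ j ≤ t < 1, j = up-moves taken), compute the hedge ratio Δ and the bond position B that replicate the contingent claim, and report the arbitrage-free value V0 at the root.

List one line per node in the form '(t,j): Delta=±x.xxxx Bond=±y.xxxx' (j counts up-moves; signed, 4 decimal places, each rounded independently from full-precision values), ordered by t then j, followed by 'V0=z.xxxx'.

No-arbitrage ⇒ martingale measure with p* = (R−d)/(u−d) = 0.9661.
Terminal payoffs: V(1,0)=13.3500, V(1,1)=51.5500
Node (0,0) S=110.0000: V=(p*·51.5500+(1−p*)·13.3500)/1.33=37.7858; Δ=(51.5500−13.3500)/(148.5000−83.6000)=0.5886; B=V−Δ·S=-26.9600
Check: Δ(0,0)·S0 + B(0,0) = 37.7858 = V0.

(0,0): Delta=0.5886 Bond=-26.9600
V0=37.7858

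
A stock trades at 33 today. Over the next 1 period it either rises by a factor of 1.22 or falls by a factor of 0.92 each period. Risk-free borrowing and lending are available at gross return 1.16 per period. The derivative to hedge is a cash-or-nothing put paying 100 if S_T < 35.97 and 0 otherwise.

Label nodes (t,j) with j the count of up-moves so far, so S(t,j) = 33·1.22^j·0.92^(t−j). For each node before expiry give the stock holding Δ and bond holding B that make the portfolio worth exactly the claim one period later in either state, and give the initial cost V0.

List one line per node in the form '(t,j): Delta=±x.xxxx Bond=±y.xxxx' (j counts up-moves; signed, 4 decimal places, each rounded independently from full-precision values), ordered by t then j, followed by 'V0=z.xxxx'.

(0,0): Delta=-10.1010 Bond=350.5747
V0=17.2414

No-arbitrage ⇒ martingale measure with p* = (R−d)/(u−d) = 0.8000.
Terminal values V(1,·): V(1,0)=100.0000, V(1,1)=0.0000
  t=0,j=0: stock 33.0000 → up 40.2600 (V=0.0000), down 30.3600 (V=100.0000). Price 17.2414; hedge Δ=-10.1010, bond B=350.5747.
The time-0 hedge costs 17.2414, which is the no-arbitrage price.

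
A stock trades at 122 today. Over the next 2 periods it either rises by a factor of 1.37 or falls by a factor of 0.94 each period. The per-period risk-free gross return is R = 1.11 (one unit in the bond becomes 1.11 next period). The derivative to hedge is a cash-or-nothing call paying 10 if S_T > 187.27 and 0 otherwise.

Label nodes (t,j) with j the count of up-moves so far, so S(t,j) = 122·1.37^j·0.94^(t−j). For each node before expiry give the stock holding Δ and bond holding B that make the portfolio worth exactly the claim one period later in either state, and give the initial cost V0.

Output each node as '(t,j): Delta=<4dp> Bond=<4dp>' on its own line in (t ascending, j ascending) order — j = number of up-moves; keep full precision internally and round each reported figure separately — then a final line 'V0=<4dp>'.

(0,0): Delta=0.0679 Bond=-7.0145
(1,0): Delta=0.0000 Bond=0.0000
(1,1): Delta=0.1391 Bond=-19.6941
V0=1.2686

No-arbitrage ⇒ martingale measure with p* = (R−d)/(u−d) = 0.3953.
At expiry t=2: V(2,0)=0.0000, V(2,1)=0.0000, V(2,2)=10.0000
Node (1,0) S=114.6800: V=(p*·0.0000+(1−p*)·0.0000)/1.11=0.0000; Δ=(0.0000−0.0000)/(157.1116−107.7992)=0.0000; B=V−Δ·S=0.0000
Node (1,1) S=167.1400: V=(p*·10.0000+(1−p*)·0.0000)/1.11=3.5617; Δ=(10.0000−0.0000)/(228.9818−157.1116)=0.1391; B=V−Δ·S=-19.6941
Node (0,0) S=122.0000: V=(p*·3.5617+(1−p*)·0.0000)/1.11=1.2686; Δ=(3.5617−0.0000)/(167.1400−114.6800)=0.0679; B=V−Δ·S=-7.0145
Self-financing check: at every node Δ·S+B equals the discounted successor values.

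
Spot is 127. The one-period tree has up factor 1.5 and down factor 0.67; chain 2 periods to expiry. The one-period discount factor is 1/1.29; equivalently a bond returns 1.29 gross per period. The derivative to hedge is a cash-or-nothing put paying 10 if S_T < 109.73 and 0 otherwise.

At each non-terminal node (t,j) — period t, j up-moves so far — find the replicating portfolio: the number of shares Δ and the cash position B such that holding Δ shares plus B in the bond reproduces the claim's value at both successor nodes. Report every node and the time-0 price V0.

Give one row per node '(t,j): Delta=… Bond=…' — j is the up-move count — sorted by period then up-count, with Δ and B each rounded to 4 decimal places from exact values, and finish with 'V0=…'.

Under the risk-neutral measure, an up-move has probability p* = (R−d)/(u−d) = 0.7470 and values discount at R = 1.29.
At expiry t=2: V(2,0)=10.0000, V(2,1)=0.0000, V(2,2)=0.0000
(1,0): S=85.0900. Δ = (V_up−V_dn)/(S_up−S_dn) = (0.0000−10.0000)/(127.6350−57.0103) = -0.1416. V = [p*·0.0000 + (1−p*)·10.0000]/1.29 = 1.9613. B = V − Δ·S = 14.0095.
(1,1): S=190.5000. Δ = (V_up−V_dn)/(S_up−S_dn) = (0.0000−0.0000)/(285.7500−127.6350) = 0.0000. V = [p*·0.0000 + (1−p*)·0.0000]/1.29 = 0.0000. B = V − Δ·S = 0.0000.
(0,0): S=127.0000. Δ = (V_up−V_dn)/(S_up−S_dn) = (0.0000−1.9613)/(190.5000−85.0900) = -0.0186. V = [p*·0.0000 + (1−p*)·1.9613]/1.29 = 0.3847. B = V − Δ·S = 2.7477.
Root portfolio cost Δ·127+B reproduces V0=0.3847.

(0,0): Delta=-0.0186 Bond=2.7477
(1,0): Delta=-0.1416 Bond=14.0095
(1,1): Delta=0.0000 Bond=0.0000
V0=0.3847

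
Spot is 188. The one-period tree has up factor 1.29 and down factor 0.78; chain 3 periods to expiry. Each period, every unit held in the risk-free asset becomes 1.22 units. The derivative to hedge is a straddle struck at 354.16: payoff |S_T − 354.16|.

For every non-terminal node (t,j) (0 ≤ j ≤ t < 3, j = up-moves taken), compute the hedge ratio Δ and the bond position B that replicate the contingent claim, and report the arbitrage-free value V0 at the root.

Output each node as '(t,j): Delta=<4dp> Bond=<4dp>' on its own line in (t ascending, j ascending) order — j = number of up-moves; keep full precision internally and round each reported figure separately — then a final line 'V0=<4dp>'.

No-arbitrage ⇒ martingale measure with p* = (R−d)/(u−d) = 0.8627.
Terminal payoffs: V(3,0)=264.9442, V(3,1)=206.6108, V(3,2)=110.1364, V(3,3)=49.4175
Node (2,0) S=114.3792: V=(p*·206.6108+(1−p*)·264.9442)/1.22=175.9159; Δ=(206.6108−264.9442)/(147.5492−89.2158)=-1.0000; B=V−Δ·S=290.2951
Node (2,1) S=189.1656: V=(p*·110.1364+(1−p*)·206.6108)/1.22=101.1295; Δ=(110.1364−206.6108)/(244.0236−147.5492)=-1.0000; B=V−Δ·S=290.2951
Node (2,2) S=312.8508: V=(p*·49.4175+(1−p*)·110.1364)/1.22=47.3373; Δ=(49.4175−110.1364)/(403.5775−244.0236)=-0.3806; B=V−Δ·S=166.3938
Node (1,0) S=146.6400: V=(p*·101.1295+(1−p*)·175.9159)/1.22=91.3068; Δ=(101.1295−175.9159)/(189.1656−114.3792)=-1.0000; B=V−Δ·S=237.9468
Node (1,1) S=242.5200: V=(p*·47.3373+(1−p*)·101.1295)/1.22=44.8529; Δ=(47.3373−101.1295)/(312.8508−189.1656)=-0.4349; B=V−Δ·S=150.3278
Node (0,0) S=188.0000: V=(p*·44.8529+(1−p*)·91.3068)/1.22=41.9909; Δ=(44.8529−91.3068)/(242.5200−146.6400)=-0.4845; B=V−Δ·S=133.0770
The time-0 hedge costs 41.9909, which is the no-arbitrage price.

(0,0): Delta=-0.4845 Bond=133.0770
(1,0): Delta=-1.0000 Bond=237.9468
(1,1): Delta=-0.4349 Bond=150.3278
(2,0): Delta=-1.0000 Bond=290.2951
(2,1): Delta=-1.0000 Bond=290.2951
(2,2): Delta=-0.3806 Bond=166.3938
V0=41.9909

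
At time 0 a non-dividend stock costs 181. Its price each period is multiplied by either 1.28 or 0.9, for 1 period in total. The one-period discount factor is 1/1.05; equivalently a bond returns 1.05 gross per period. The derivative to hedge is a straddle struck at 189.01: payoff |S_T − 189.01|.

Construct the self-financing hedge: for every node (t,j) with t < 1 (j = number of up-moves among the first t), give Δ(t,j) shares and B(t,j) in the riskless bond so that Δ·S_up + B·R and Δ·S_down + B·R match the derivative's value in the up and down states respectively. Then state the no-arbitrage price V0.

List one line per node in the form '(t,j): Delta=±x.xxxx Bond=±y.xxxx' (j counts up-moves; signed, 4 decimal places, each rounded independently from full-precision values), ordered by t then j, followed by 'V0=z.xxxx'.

(0,0): Delta=0.2408 Bond=-12.4867
V0=31.0922

The replicating-portfolio and risk-neutral prices coincide; use p* = (1.05−0.9)/(1.28−0.9) = 0.3947 for the latter.
At expiry t=1: V(1,0)=26.1100, V(1,1)=42.6700
Node (0,0) S=181.0000: V=(p*·42.6700+(1−p*)·26.1100)/1.05=31.0922; Δ=(42.6700−26.1100)/(231.6800−162.9000)=0.2408; B=V−Δ·S=-12.4867
Check: Δ(0,0)·S0 + B(0,0) = 31.0922 = V0.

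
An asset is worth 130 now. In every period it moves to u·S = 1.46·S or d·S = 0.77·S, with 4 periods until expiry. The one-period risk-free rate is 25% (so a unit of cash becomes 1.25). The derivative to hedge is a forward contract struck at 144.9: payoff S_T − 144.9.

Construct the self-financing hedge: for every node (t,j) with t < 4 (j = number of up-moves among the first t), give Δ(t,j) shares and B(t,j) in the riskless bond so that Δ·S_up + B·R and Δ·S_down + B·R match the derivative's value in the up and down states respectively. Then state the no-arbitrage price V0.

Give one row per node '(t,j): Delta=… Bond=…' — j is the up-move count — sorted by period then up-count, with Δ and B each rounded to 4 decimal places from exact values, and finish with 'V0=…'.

Under the risk-neutral measure, an up-move has probability p* = (R−d)/(u−d) = 0.6957 and values discount at R = 1.25.
Terminal payoffs: V(4,0)=-99.2010, V(4,1)=-58.2500, V(4,2)=19.3973, V(4,3)=166.6248, V(4,4)=445.7834
(3,0): S=59.3493. Δ = (V_up−V_dn)/(S_up−S_dn) = (-58.2500−-99.2010)/(86.6500−45.6990) = 1.0000. V = [p*·-58.2500 + (1−p*)·-99.2010]/1.25 = -56.5707. B = V − Δ·S = -115.9200.
(3,1): S=112.5324. Δ = (V_up−V_dn)/(S_up−S_dn) = (19.3973−-58.2500)/(164.2973−86.6500) = 1.0000. V = [p*·19.3973 + (1−p*)·-58.2500]/1.25 = -3.3876. B = V − Δ·S = -115.9200.
(3,2): S=213.3732. Δ = (V_up−V_dn)/(S_up−S_dn) = (166.6248−19.3973)/(311.5248−164.2973) = 1.0000. V = [p*·166.6248 + (1−p*)·19.3973]/1.25 = 97.4532. B = V − Δ·S = -115.9200.
(3,3): S=404.5777. Δ = (V_up−V_dn)/(S_up−S_dn) = (445.7834−166.6248)/(590.6834−311.5248) = 1.0000. V = [p*·445.7834 + (1−p*)·166.6248]/1.25 = 288.6577. B = V − Δ·S = -115.9200.
(2,0): S=77.0770. Δ = (V_up−V_dn)/(S_up−S_dn) = (-3.3876−-56.5707)/(112.5324−59.3493) = 1.0000. V = [p*·-3.3876 + (1−p*)·-56.5707]/1.25 = -15.6590. B = V − Δ·S = -92.7360.
(2,1): S=146.1460. Δ = (V_up−V_dn)/(S_up−S_dn) = (97.4532−-3.3876)/(213.3732−112.5324) = 1.0000. V = [p*·97.4532 + (1−p*)·-3.3876]/1.25 = 53.4100. B = V − Δ·S = -92.7360.
(2,2): S=277.1080. Δ = (V_up−V_dn)/(S_up−S_dn) = (288.6577−97.4532)/(404.5777−213.3732) = 1.0000. V = [p*·288.6577 + (1−p*)·97.4532]/1.25 = 184.3720. B = V − Δ·S = -92.7360.
(1,0): S=100.1000. Δ = (V_up−V_dn)/(S_up−S_dn) = (53.4100−-15.6590)/(146.1460−77.0770) = 1.0000. V = [p*·53.4100 + (1−p*)·-15.6590]/1.25 = 25.9112. B = V − Δ·S = -74.1888.
(1,1): S=189.8000. Δ = (V_up−V_dn)/(S_up−S_dn) = (184.3720−53.4100)/(277.1080−146.1460) = 1.0000. V = [p*·184.3720 + (1−p*)·53.4100]/1.25 = 115.6112. B = V − Δ·S = -74.1888.
(0,0): S=130.0000. Δ = (V_up−V_dn)/(S_up−S_dn) = (115.6112−25.9112)/(189.8000−100.1000) = 1.0000. V = [p*·115.6112 + (1−p*)·25.9112]/1.25 = 70.6490. B = V − Δ·S = -59.3510.
The time-0 hedge costs 70.6490, which is the no-arbitrage price.

(0,0): Delta=1.0000 Bond=-59.3510
(1,0): Delta=1.0000 Bond=-74.1888
(1,1): Delta=1.0000 Bond=-74.1888
(2,0): Delta=1.0000 Bond=-92.7360
(2,1): Delta=1.0000 Bond=-92.7360
(2,2): Delta=1.0000 Bond=-92.7360
(3,0): Delta=1.0000 Bond=-115.9200
(3,1): Delta=1.0000 Bond=-115.9200
(3,2): Delta=1.0000 Bond=-115.9200
(3,3): Delta=1.0000 Bond=-115.9200
V0=70.6490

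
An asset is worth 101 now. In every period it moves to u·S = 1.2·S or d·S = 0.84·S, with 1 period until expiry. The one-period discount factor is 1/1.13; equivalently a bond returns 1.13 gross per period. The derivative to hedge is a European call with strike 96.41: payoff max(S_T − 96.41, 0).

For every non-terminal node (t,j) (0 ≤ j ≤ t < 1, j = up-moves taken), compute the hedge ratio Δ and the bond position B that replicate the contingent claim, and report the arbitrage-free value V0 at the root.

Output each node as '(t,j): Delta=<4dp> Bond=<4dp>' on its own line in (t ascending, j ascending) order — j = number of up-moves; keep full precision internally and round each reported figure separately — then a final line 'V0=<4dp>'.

(0,0): Delta=0.6818 Bond=-51.1888
V0=17.6723

No-arbitrage ⇒ martingale measure with p* = (R−d)/(u−d) = 0.8056.
At expiry t=1: V(1,0)=0.0000, V(1,1)=24.7900
  t=0,j=0: stock 101.0000 → up 121.2000 (V=24.7900), down 84.8400 (V=0.0000). Price 17.6723; hedge Δ=0.6818, bond B=-51.1888.
Check: Δ(0,0)·S0 + B(0,0) = 17.6723 = V0.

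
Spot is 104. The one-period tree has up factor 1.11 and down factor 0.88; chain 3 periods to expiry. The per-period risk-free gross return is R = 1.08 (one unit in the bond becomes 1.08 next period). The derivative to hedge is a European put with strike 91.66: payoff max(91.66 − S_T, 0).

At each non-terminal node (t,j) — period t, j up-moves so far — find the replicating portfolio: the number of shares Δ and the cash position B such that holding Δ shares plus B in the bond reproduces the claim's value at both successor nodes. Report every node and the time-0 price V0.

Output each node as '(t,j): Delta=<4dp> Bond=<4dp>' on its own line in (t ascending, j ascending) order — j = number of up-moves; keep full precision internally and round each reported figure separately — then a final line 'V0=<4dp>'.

(0,0): Delta=-0.0297 Bond=3.2048
(1,0): Delta=-0.1929 Bond=18.3931
(1,1): Delta=-0.0103 Bond=1.2215
(2,0): Delta=-1.0000 Bond=84.8704
(2,1): Delta=-0.0969 Bond=10.1136
(2,2): Delta=0.0000 Bond=0.0000
V0=0.1164

The replicating-portfolio and risk-neutral prices coincide; use p* = (1.08−0.88)/(1.11−0.88) = 0.8696 for the latter.
Terminal values V(3,·): V(3,0)=20.7869, V(3,1)=2.2633, V(3,2)=0.0000, V(3,3)=0.0000
Node (2,0) S=80.5376: V=(p*·2.2633+(1−p*)·20.7869)/1.08=4.3328; Δ=(2.2633−20.7869)/(89.3967−70.8731)=-1.0000; B=V−Δ·S=84.8704
Node (2,1) S=101.5872: V=(p*·0.0000+(1−p*)·2.2633)/1.08=0.2733; Δ=(0.0000−2.2633)/(112.7618−89.3967)=-0.0969; B=V−Δ·S=10.1136
Node (2,2) S=128.1384: V=(p*·0.0000+(1−p*)·0.0000)/1.08=0.0000; Δ=(0.0000−0.0000)/(142.2336−112.7618)=0.0000; B=V−Δ·S=0.0000
Node (1,0) S=91.5200: V=(p*·0.2733+(1−p*)·4.3328)/1.08=0.7434; Δ=(0.2733−4.3328)/(101.5872−80.5376)=-0.1929; B=V−Δ·S=18.3931
Node (1,1) S=115.4400: V=(p*·0.0000+(1−p*)·0.2733)/1.08=0.0330; Δ=(0.0000−0.2733)/(128.1384−101.5872)=-0.0103; B=V−Δ·S=1.2215
Node (0,0) S=104.0000: V=(p*·0.0330+(1−p*)·0.7434)/1.08=0.1164; Δ=(0.0330−0.7434)/(115.4400−91.5200)=-0.0297; B=V−Δ·S=3.2048
Each (Δ,B) replicates both successor values, so the strategy is self-financing and V0 is arbitrage-free.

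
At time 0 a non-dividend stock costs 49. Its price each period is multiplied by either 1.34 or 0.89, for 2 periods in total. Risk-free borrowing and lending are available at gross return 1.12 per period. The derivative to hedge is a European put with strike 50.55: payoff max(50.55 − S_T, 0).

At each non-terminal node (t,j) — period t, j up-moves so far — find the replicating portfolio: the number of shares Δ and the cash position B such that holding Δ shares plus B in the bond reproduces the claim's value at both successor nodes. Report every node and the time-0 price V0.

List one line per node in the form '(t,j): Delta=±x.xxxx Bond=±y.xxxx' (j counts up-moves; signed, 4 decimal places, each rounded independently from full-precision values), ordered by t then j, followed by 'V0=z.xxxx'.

The replicating-portfolio and risk-neutral prices coincide; use p* = (1.12−0.89)/(1.34−0.89) = 0.5111 for the latter.
Terminal values V(2,·): V(2,0)=11.7371, V(2,1)=0.0000, V(2,2)=0.0000
Node (1,0) S=43.6100: V=(p*·0.0000+(1−p*)·11.7371)/1.12=5.1233; Δ=(0.0000−11.7371)/(58.4374−38.8129)=-0.5981; B=V−Δ·S=31.2058
Node (1,1) S=65.6600: V=(p*·0.0000+(1−p*)·0.0000)/1.12=0.0000; Δ=(0.0000−0.0000)/(87.9844−58.4374)=0.0000; B=V−Δ·S=0.0000
Node (0,0) S=49.0000: V=(p*·0.0000+(1−p*)·5.1233)/1.12=2.2364; Δ=(0.0000−5.1233)/(65.6600−43.6100)=-0.2324; B=V−Δ·S=13.6216
Self-financing check: at every node Δ·S+B equals the discounted successor values.

(0,0): Delta=-0.2324 Bond=13.6216
(1,0): Delta=-0.5981 Bond=31.2058
(1,1): Delta=0.0000 Bond=0.0000
V0=2.2364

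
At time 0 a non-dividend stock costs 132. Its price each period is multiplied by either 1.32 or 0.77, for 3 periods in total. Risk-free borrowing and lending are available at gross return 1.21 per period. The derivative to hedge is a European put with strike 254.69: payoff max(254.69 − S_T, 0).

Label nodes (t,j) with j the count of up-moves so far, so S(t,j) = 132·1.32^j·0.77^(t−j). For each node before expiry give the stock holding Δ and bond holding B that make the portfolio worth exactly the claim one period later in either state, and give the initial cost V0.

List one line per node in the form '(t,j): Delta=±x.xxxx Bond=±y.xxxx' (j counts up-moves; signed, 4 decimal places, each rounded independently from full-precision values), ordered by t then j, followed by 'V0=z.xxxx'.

The replicating-portfolio and risk-neutral prices coincide; use p* = (1.21−0.77)/(1.32−0.77) = 0.8000 for the latter.
At expiry t=3: V(3,0)=194.4276, V(3,1)=151.3831, V(3,2)=77.5925, V(3,3)=0.0000
  t=2,j=0: stock 78.2628 → up 103.3069 (V=151.3831), down 60.2624 (V=194.4276). Price 132.2248; hedge Δ=-1.0000, bond B=210.4876.
  t=2,j=1: stock 134.1648 → up 177.0975 (V=77.5925), down 103.3069 (V=151.3831). Price 76.3228; hedge Δ=-1.0000, bond B=210.4876.
  t=2,j=2: stock 229.9968 → up 303.5958 (V=0.0000), down 177.0975 (V=77.5925). Price 12.8252; hedge Δ=-0.6134, bond B=153.9024.
  t=1,j=0: stock 101.6400 → up 134.1648 (V=76.3228), down 78.2628 (V=132.2248). Price 72.3167; hedge Δ=-1.0000, bond B=173.9567.
  t=1,j=1: stock 174.2400 → up 229.9968 (V=12.8252), down 134.1648 (V=76.3228). Price 21.0948; hedge Δ=-0.6626, bond B=136.5450.
  t=0,j=0: stock 132.0000 → up 174.2400 (V=21.0948), down 101.6400 (V=72.3167). Price 25.9002; hedge Δ=-0.7055, bond B=119.0309.
Check: Δ(0,0)·S0 + B(0,0) = 25.9002 = V0.

(0,0): Delta=-0.7055 Bond=119.0309
(1,0): Delta=-1.0000 Bond=173.9567
(1,1): Delta=-0.6626 Bond=136.5450
(2,0): Delta=-1.0000 Bond=210.4876
(2,1): Delta=-1.0000 Bond=210.4876
(2,2): Delta=-0.6134 Bond=153.9024
V0=25.9002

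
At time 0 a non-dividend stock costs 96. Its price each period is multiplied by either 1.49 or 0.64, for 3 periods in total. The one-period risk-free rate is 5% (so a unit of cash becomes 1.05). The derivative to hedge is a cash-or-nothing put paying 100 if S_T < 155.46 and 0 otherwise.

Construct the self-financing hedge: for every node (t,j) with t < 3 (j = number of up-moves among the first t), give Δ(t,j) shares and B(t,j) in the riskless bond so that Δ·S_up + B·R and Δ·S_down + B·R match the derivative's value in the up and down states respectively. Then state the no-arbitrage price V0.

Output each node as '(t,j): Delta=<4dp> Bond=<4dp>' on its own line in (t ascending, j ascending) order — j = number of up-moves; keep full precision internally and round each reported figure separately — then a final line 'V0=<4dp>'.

The replicating-portfolio and risk-neutral prices coincide; use p* = (1.05−0.64)/(1.49−0.64) = 0.4824 for the latter.
At expiry t=3: V(3,0)=100.0000, V(3,1)=100.0000, V(3,2)=100.0000, V(3,3)=0.0000
Node (2,0) S=39.3216: V=(p*·100.0000+(1−p*)·100.0000)/1.05=95.2381; Δ=(100.0000−100.0000)/(58.5892−25.1658)=0.0000; B=V−Δ·S=95.2381
Node (2,1) S=91.5456: V=(p*·100.0000+(1−p*)·100.0000)/1.05=95.2381; Δ=(100.0000−100.0000)/(136.4029−58.5892)=0.0000; B=V−Δ·S=95.2381
Node (2,2) S=213.1296: V=(p*·0.0000+(1−p*)·100.0000)/1.05=49.2997; Δ=(0.0000−100.0000)/(317.5631−136.4029)=-0.5520; B=V−Δ·S=166.9468
Node (1,0) S=61.4400: V=(p*·95.2381+(1−p*)·95.2381)/1.05=90.7029; Δ=(95.2381−95.2381)/(91.5456−39.3216)=0.0000; B=V−Δ·S=90.7029
Node (1,1) S=143.0400: V=(p*·49.2997+(1−p*)·95.2381)/1.05=69.5996; Δ=(49.2997−95.2381)/(213.1296−91.5456)=-0.3778; B=V−Δ·S=123.6448
Node (0,0) S=96.0000: V=(p*·69.5996+(1−p*)·90.7029)/1.05=76.6892; Δ=(69.5996−90.7029)/(143.0400−61.4400)=-0.2586; B=V−Δ·S=101.5167
The time-0 hedge costs 76.6892, which is the no-arbitrage price.

(0,0): Delta=-0.2586 Bond=101.5167
(1,0): Delta=0.0000 Bond=90.7029
(1,1): Delta=-0.3778 Bond=123.6448
(2,0): Delta=0.0000 Bond=95.2381
(2,1): Delta=0.0000 Bond=95.2381
(2,2): Delta=-0.5520 Bond=166.9468
V0=76.6892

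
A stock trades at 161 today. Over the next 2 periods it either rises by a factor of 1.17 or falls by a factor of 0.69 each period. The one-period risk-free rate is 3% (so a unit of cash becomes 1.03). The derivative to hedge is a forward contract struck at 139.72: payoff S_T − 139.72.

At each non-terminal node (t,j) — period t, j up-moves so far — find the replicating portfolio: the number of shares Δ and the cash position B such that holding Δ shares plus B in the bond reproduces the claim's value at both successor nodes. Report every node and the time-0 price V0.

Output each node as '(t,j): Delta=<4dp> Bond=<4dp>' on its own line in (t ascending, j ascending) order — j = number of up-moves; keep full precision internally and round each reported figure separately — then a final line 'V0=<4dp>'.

(0,0): Delta=1.0000 Bond=-131.6995
(1,0): Delta=1.0000 Bond=-135.6505
(1,1): Delta=1.0000 Bond=-135.6505
V0=29.3005

Risk-neutral probability p* = (R−d)/(u−d) = (1.03−0.69)/(1.17−0.69) = 0.7083.
Payoff layer (t=2): V(2,0)=-63.0679, V(2,1)=-9.7447, V(2,2)=80.6729
  t=1,j=0: stock 111.0900 → up 129.9753 (V=-9.7447), down 76.6521 (V=-63.0679). Price -24.5605; hedge Δ=1.0000, bond B=-135.6505.
  t=1,j=1: stock 188.3700 → up 220.3929 (V=80.6729), down 129.9753 (V=-9.7447). Price 52.7195; hedge Δ=1.0000, bond B=-135.6505.
  t=0,j=0: stock 161.0000 → up 188.3700 (V=52.7195), down 111.0900 (V=-24.5605). Price 29.3005; hedge Δ=1.0000, bond B=-131.6995.
The time-0 hedge costs 29.3005, which is the no-arbitrage price.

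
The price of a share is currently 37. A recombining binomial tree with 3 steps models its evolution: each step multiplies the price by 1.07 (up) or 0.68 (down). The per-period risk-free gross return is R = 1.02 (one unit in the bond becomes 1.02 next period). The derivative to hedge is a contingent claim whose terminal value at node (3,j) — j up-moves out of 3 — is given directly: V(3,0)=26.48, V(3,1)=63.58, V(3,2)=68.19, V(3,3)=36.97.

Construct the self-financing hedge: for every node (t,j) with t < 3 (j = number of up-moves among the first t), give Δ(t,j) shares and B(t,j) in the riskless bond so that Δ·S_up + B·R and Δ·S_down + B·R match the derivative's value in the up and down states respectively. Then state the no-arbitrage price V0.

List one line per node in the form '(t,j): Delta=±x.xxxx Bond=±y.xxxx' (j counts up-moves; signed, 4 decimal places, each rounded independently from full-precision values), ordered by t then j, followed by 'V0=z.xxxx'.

Since d<R<u, set p* = (R−d)/(u−d) = 0.8718; price each node as the discounted p*-expectation of its children.
Payoff layer (t=3): V(3,0)=26.4800, V(3,1)=63.5800, V(3,2)=68.1900, V(3,3)=36.9700
Node (2,0) S=17.1088: V=(p*·63.5800+(1−p*)·26.4800)/1.02=57.6702; Δ=(63.5800−26.4800)/(18.3064−11.6340)=5.5602; B=V−Δ·S=-37.4580
Node (2,1) S=26.9212: V=(p*·68.1900+(1−p*)·63.5800)/1.02=66.2735; Δ=(68.1900−63.5800)/(28.8057−18.3064)=0.4391; B=V−Δ·S=54.4530
Node (2,2) S=42.3613: V=(p*·36.9700+(1−p*)·68.1900)/1.02=40.1692; Δ=(36.9700−68.1900)/(45.3266−28.8057)=-1.8897; B=V−Δ·S=120.2205
Node (1,0) S=25.1600: V=(p*·66.2735+(1−p*)·57.6702)/1.02=63.8927; Δ=(66.2735−57.6702)/(26.9212−17.1088)=0.8768; B=V−Δ·S=41.8329
Node (1,1) S=39.5900: V=(p*·40.1692+(1−p*)·66.2735)/1.02=42.6626; Δ=(40.1692−66.2735)/(42.3613−26.9212)=-1.6907; B=V−Δ·S=109.5968
Node (0,0) S=37.0000: V=(p*·42.6626+(1−p*)·63.8927)/1.02=44.4945; Δ=(42.6626−63.8927)/(39.5900−25.1600)=-1.4712; B=V−Δ·S=98.9305
Self-financing check: at every node Δ·S+B equals the discounted successor values.

(0,0): Delta=-1.4712 Bond=98.9305
(1,0): Delta=0.8768 Bond=41.8329
(1,1): Delta=-1.6907 Bond=109.5968
(2,0): Delta=5.5602 Bond=-37.4580
(2,1): Delta=0.4391 Bond=54.4530
(2,2): Delta=-1.8897 Bond=120.2205
V0=44.4945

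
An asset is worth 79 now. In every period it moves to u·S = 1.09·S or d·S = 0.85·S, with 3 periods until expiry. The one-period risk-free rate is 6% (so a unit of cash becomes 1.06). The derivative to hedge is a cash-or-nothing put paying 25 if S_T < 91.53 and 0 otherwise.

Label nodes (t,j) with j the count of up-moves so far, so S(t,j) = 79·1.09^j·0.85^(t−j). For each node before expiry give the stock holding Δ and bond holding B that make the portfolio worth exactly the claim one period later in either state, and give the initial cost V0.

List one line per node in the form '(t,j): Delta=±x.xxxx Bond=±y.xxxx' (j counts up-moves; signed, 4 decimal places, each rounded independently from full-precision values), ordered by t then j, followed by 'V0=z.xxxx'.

The replicating-portfolio and risk-neutral prices coincide; use p* = (1.06−0.85)/(1.09−0.85) = 0.8750 for the latter.
At expiry t=3: V(3,0)=25.0000, V(3,1)=25.0000, V(3,2)=25.0000, V(3,3)=0.0000
(2,0): S=57.0775. Δ = (V_up−V_dn)/(S_up−S_dn) = (25.0000−25.0000)/(62.2145−48.5159) = 0.0000. V = [p*·25.0000 + (1−p*)·25.0000]/1.06 = 23.5849. B = V − Δ·S = 23.5849.
(2,1): S=73.1935. Δ = (V_up−V_dn)/(S_up−S_dn) = (25.0000−25.0000)/(79.7809−62.2145) = 0.0000. V = [p*·25.0000 + (1−p*)·25.0000]/1.06 = 23.5849. B = V − Δ·S = 23.5849.
(2,2): S=93.8599. Δ = (V_up−V_dn)/(S_up−S_dn) = (0.0000−25.0000)/(102.3073−79.7809) = -1.1098. V = [p*·0.0000 + (1−p*)·25.0000]/1.06 = 2.9481. B = V − Δ·S = 107.1148.
(1,0): S=67.1500. Δ = (V_up−V_dn)/(S_up−S_dn) = (23.5849−23.5849)/(73.1935−57.0775) = 0.0000. V = [p*·23.5849 + (1−p*)·23.5849]/1.06 = 22.2499. B = V − Δ·S = 22.2499.
(1,1): S=86.1100. Δ = (V_up−V_dn)/(S_up−S_dn) = (2.9481−23.5849)/(93.8599−73.1935) = -0.9986. V = [p*·2.9481 + (1−p*)·23.5849]/1.06 = 5.2148. B = V − Δ·S = 91.2015.
(0,0): S=79.0000. Δ = (V_up−V_dn)/(S_up−S_dn) = (5.2148−22.2499)/(86.1100−67.1500) = -0.8985. V = [p*·5.2148 + (1−p*)·22.2499]/1.06 = 6.9285. B = V − Δ·S = 77.9080.
Root portfolio cost Δ·79+B reproduces V0=6.9285.

(0,0): Delta=-0.8985 Bond=77.9080
(1,0): Delta=0.0000 Bond=22.2499
(1,1): Delta=-0.9986 Bond=91.2015
(2,0): Delta=0.0000 Bond=23.5849
(2,1): Delta=0.0000 Bond=23.5849
(2,2): Delta=-1.1098 Bond=107.1148
V0=6.9285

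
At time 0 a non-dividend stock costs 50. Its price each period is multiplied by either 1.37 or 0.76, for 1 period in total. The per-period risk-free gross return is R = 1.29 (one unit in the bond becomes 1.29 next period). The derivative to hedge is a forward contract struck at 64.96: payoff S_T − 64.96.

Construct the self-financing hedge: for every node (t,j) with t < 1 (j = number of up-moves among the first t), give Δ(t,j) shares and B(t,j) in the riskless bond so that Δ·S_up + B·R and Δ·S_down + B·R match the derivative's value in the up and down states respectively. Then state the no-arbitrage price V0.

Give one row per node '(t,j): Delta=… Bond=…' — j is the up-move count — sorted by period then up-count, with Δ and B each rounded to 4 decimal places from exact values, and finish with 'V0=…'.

(0,0): Delta=1.0000 Bond=-50.3566
V0=-0.3566

Since d<R<u, set p* = (R−d)/(u−d) = 0.8689; price each node as the discounted p*-expectation of its children.
Terminal values V(1,·): V(1,0)=-26.9600, V(1,1)=3.5400
(0,0): S=50.0000. Δ = (V_up−V_dn)/(S_up−S_dn) = (3.5400−-26.9600)/(68.5000−38.0000) = 1.0000. V = [p*·3.5400 + (1−p*)·-26.9600]/1.29 = -0.3566. B = V − Δ·S = -50.3566.
Root portfolio cost Δ·50+B reproduces V0=-0.3566.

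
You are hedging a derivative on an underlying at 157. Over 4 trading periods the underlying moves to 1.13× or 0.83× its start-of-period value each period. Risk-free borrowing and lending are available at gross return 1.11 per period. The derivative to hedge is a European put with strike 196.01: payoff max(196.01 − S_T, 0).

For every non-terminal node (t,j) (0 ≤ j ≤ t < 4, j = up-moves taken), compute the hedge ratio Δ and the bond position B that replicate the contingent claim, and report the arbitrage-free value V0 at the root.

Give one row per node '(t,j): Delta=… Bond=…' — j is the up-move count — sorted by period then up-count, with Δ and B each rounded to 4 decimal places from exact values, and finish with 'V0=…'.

Under the risk-neutral measure, an up-move has probability p* = (R−d)/(u−d) = 0.9333 and values discount at R = 1.11.
Terminal values V(4,·): V(4,0)=121.5004, V(4,1)=94.5693, V(4,2)=57.9039, V(4,3)=7.9861, V(4,4)=0.0000
(3,0): S=89.7706. Δ = (V_up−V_dn)/(S_up−S_dn) = (94.5693−121.5004)/(101.4407−74.5096) = -1.0000. V = [p*·94.5693 + (1−p*)·121.5004]/1.11 = 86.8150. B = V − Δ·S = 176.5856.
(3,1): S=122.2177. Δ = (V_up−V_dn)/(S_up−S_dn) = (57.9039−94.5693)/(138.1061−101.4407) = -1.0000. V = [p*·57.9039 + (1−p*)·94.5693]/1.11 = 54.3678. B = V − Δ·S = 176.5856.
(3,2): S=166.3928. Δ = (V_up−V_dn)/(S_up−S_dn) = (7.9861−57.9039)/(188.0239−138.1061) = -1.0000. V = [p*·7.9861 + (1−p*)·57.9039]/1.11 = 10.1927. B = V − Δ·S = 176.5856.
(3,3): S=226.5348. Δ = (V_up−V_dn)/(S_up−S_dn) = (0.0000−7.9861)/(255.9844−188.0239) = -0.1175. V = [p*·0.0000 + (1−p*)·7.9861]/1.11 = 0.4796. B = V − Δ·S = 27.1000.
(2,0): S=108.1573. Δ = (V_up−V_dn)/(S_up−S_dn) = (54.3678−86.8150)/(122.2177−89.7706) = -1.0000. V = [p*·54.3678 + (1−p*)·86.8150]/1.11 = 50.9288. B = V − Δ·S = 159.0861.
(2,1): S=147.2503. Δ = (V_up−V_dn)/(S_up−S_dn) = (10.1927−54.3678)/(166.3928−122.2177) = -1.0000. V = [p*·10.1927 + (1−p*)·54.3678]/1.11 = 11.8358. B = V − Δ·S = 159.0861.
(2,2): S=200.4733. Δ = (V_up−V_dn)/(S_up−S_dn) = (0.4796−10.1927)/(226.5348−166.3928) = -0.1615. V = [p*·0.4796 + (1−p*)·10.1927]/1.11 = 1.0155. B = V − Δ·S = 33.3925.
(1,0): S=130.3100. Δ = (V_up−V_dn)/(S_up−S_dn) = (11.8358−50.9288)/(147.2503−108.1573) = -1.0000. V = [p*·11.8358 + (1−p*)·50.9288]/1.11 = 13.0108. B = V − Δ·S = 143.3208.
(1,1): S=177.4100. Δ = (V_up−V_dn)/(S_up−S_dn) = (1.0155−11.8358)/(200.4733−147.2503) = -0.2033. V = [p*·1.0155 + (1−p*)·11.8358]/1.11 = 1.5647. B = V − Δ·S = 37.6325.
(0,0): S=157.0000. Δ = (V_up−V_dn)/(S_up−S_dn) = (1.5647−13.0108)/(177.4100−130.3100) = -0.2430. V = [p*·1.5647 + (1−p*)·13.0108]/1.11 = 2.0971. B = V − Δ·S = 40.2508.
Self-financing check: at every node Δ·S+B equals the discounted successor values.

(0,0): Delta=-0.2430 Bond=40.2508
(1,0): Delta=-1.0000 Bond=143.3208
(1,1): Delta=-0.2033 Bond=37.6325
(2,0): Delta=-1.0000 Bond=159.0861
(2,1): Delta=-1.0000 Bond=159.0861
(2,2): Delta=-0.1615 Bond=33.3925
(3,0): Delta=-1.0000 Bond=176.5856
(3,1): Delta=-1.0000 Bond=176.5856
(3,2): Delta=-1.0000 Bond=176.5856
(3,3): Delta=-0.1175 Bond=27.1000
V0=2.0971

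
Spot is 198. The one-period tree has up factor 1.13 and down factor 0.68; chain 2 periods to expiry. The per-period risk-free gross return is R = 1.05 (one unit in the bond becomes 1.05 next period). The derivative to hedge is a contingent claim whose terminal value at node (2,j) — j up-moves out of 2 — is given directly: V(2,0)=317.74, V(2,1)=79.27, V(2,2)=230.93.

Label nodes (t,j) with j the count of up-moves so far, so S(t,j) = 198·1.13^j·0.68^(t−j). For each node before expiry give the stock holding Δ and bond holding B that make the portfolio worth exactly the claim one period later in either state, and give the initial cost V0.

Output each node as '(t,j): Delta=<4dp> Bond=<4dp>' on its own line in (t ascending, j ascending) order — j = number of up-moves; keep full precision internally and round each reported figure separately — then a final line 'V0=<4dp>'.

(0,0): Delta=0.8797 Bond=-2.4537
(1,0): Delta=-3.9359 Bond=645.8044
(1,1): Delta=1.5063 Bond=-142.7668
V0=171.7338

Since d<R<u, set p* = (R−d)/(u−d) = 0.8222; price each node as the discounted p*-expectation of its children.
Payoff layer (t=2): V(2,0)=317.7400, V(2,1)=79.2700, V(2,2)=230.9300
Node (1,0) S=134.6400: V=(p*·79.2700+(1−p*)·317.7400)/1.05=115.8711; Δ=(79.2700−317.7400)/(152.1432−91.5552)=-3.9359; B=V−Δ·S=645.8044
Node (1,1) S=223.7400: V=(p*·230.9300+(1−p*)·79.2700)/1.05=194.2554; Δ=(230.9300−79.2700)/(252.8262−152.1432)=1.5063; B=V−Δ·S=-142.7668
Node (0,0) S=198.0000: V=(p*·194.2554+(1−p*)·115.8711)/1.05=171.7338; Δ=(194.2554−115.8711)/(223.7400−134.6400)=0.8797; B=V−Δ·S=-2.4537
Check: Δ(0,0)·S0 + B(0,0) = 171.7338 = V0.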